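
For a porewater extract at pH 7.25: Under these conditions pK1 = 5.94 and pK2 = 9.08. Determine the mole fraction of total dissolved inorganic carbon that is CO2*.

α₀ = 0.0460

α₀ = 1 / (1 + K1/[H⁺] + K1K2/[H⁺]²) = 1 / (1 + 10^+1.31 + 10^-0.52)
   = 1 / (1 + 20.417 + 0.30200) = 1/21.719 = 0.04604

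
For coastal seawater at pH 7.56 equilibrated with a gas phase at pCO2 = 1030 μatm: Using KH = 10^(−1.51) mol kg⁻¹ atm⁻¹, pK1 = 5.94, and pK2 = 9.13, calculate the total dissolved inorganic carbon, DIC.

[CO2*] = KH · pCO2 = 10^(−1.51) × 1030×10^-6 = 3.183×10^-5 mol/kg
α₀ = 1/(1 + K1/[H⁺] + K1K2/[H⁺]²) = 1/(1 + 10^+1.62 + 10^+0.05) = 0.02283
DIC = [CO2*]/α₀ = 3.183×10^-5 / 0.02283 = 1.39 mmol/kg

DIC = 1.39 mmol/kg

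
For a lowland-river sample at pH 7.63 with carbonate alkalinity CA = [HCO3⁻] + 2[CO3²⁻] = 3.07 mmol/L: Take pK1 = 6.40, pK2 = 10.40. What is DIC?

DIC = 3.24 mmol/L

CA = [HCO3⁻] + 2[CO3²⁻] = (α₁ + 2α₂)·DIC
At pH 7.63: [H⁺]/K1 = 10^-1.23 = 0.058884, K2/[H⁺] = 10^-2.77 = 0.0016982
α₁ = 1/(1 + 0.058884 + 0.0016982) = 1/1.0606 = 0.9429; α₂ = α₁·K2/[H⁺] = 0.001601
α₁ + 2α₂ = 0.9461
DIC = CA / (α₁ + 2α₂) = 3.07 / 0.9461 = 3.24 mmol/L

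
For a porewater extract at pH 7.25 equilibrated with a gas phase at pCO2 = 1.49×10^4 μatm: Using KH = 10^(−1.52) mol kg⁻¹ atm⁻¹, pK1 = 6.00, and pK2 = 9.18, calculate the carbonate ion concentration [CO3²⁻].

[CO3²⁻] = 0.0940 mmol/kg

[CO2*] = KH · pCO2 = 10^(−1.52) × 1.49×10^4×10^-6 = 4.500×10^-4 mol/kg
α₀ = 1/(1 + K1/[H⁺] + K1K2/[H⁺]²) = 1/(1 + 10^+1.25 + 10^-0.68) = 0.05265
DIC = [CO2*]/α₀ = 4.500×10^-4 / 0.05265 = 8.546 mmol/kg
[CO3²⁻] = α₂·DIC; α₂ = 0.01100, so [CO3²⁻] = 0.01100 × 8.546 = 0.0940 mmol/kg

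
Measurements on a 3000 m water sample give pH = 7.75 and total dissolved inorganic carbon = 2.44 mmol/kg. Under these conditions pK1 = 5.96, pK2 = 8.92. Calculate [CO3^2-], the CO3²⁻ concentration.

[CO3²⁻] = 0.152 mmol/kg

α₂ = 1 / (1 + [H⁺]/K2 + [H⁺]²/(K1K2)) = 1 / (1 + 10^+1.17 + 10^-0.62)
   = 1 / (1 + 14.791 + 0.23988) = 1/16.031 = 0.06238
[CO3²⁻] = α₂ × DIC = 0.06238 × 2.44 = 0.152 mmol/kg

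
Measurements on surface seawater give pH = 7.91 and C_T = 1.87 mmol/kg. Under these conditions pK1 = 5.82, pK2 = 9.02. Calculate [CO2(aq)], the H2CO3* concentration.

α₀ = 1 / (1 + K1/[H⁺] + K1K2/[H⁺]²) = 1 / (1 + 10^+2.09 + 10^+0.98)
   = 1 / (1 + 123.03 + 9.5499) = 1/133.58 = 0.007486
[CO2*] = α₀ × DIC = 0.007486 × 1.87 = 0.0140 mmol/kg = 14.0 μmol/kg

[CO2*] = 14.0 μmol/kg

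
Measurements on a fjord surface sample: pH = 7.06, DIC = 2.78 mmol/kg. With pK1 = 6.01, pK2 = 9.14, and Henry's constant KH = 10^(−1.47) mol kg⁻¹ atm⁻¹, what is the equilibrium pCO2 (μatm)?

pCO2 = 6660 μatm

α₀ = 1 / (1 + K1/[H⁺] + K1K2/[H⁺]²) = 1 / (1 + 10^+1.05 + 10^-1.03)
   = 1 / (1 + 11.220 + 0.093325) = 1/12.314 = 0.08121
[CO2*] = α₀ × DIC = 0.08121 × 2.78 = 0.2258 mmol/kg
pCO2 = [CO2*]/KH = 2.258×10^-4 / 3.388×10^-2 = 6660 μatm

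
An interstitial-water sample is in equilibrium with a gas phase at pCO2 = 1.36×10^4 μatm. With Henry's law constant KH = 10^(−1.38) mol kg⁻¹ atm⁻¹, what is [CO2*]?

[CO2*] = 567 μmol/kg

KH = 10^(−1.38) = 4.169×10^-2 mol kg⁻¹ atm⁻¹
[CO2*] = KH · pCO2 = 4.169×10^-2 × 1.36×10^4×10^-6 atm = 5.67×10^-4 mol/kg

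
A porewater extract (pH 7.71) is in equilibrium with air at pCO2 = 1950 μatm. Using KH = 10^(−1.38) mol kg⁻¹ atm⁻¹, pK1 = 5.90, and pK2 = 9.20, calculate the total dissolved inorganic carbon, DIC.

DIC = 5.50 mmol/kg

[CO2*] = KH · pCO2 = 10^(−1.38) × 1950×10^-6 = 8.129×10^-5 mol/kg
α₀ = 1/(1 + K1/[H⁺] + K1K2/[H⁺]²) = 1/(1 + 10^+1.81 + 10^+0.32) = 0.01478
DIC = [CO2*]/α₀ = 8.129×10^-5 / 0.01478 = 5.50 mmol/kg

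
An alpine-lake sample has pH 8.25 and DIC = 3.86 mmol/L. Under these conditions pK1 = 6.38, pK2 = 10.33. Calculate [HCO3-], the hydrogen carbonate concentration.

α₁ = 1 / (1 + [H⁺]/K1 + K2/[H⁺]) = 1 / (1 + 10^-1.87 + 10^-2.08)
   = 1 / (1 + 0.013490 + 0.0083176) = 1/1.0218 = 0.9787
[HCO3⁻] = α₁ × DIC = 0.9787 × 3.86 = 3.78 mmol/L

[HCO3⁻] = 3.78 mmol/L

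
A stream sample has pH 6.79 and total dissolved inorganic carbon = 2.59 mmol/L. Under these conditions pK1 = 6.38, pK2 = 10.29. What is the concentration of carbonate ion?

[CO3²⁻] = 0.590 μmol/L

α₂ = 1 / (1 + [H⁺]/K2 + [H⁺]²/(K1K2)) = 1 / (1 + 10^+3.50 + 10^+3.09)
   = 1 / (1 + 3162.3 + 1230.3) = 1/4393.5 = 0.0002276
[CO3²⁻] = α₂ × DIC = 0.0002276 × 2.59 = 0.000590 mmol/L = 0.590 μmol/L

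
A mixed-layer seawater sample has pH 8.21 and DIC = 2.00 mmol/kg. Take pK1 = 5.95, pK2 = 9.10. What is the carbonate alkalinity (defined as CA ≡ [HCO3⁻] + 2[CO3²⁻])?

CA = [HCO3⁻] + 2[CO3²⁻] = (α₁ + 2α₂)·DIC
At pH 8.21: [H⁺]/K1 = 10^-2.26 = 0.0054954, K2/[H⁺] = 10^-0.89 = 0.12882
α₁ = 1/(1 + 0.0054954 + 0.12882) = 1/1.1343 = 0.8816; α₂ = α₁·K2/[H⁺] = 0.1136
α₁ + 2α₂ = 1.1087
CA = 1.1087 × 2.00 = 2.22 mmol/kg

CA = 2.22 mmol/kg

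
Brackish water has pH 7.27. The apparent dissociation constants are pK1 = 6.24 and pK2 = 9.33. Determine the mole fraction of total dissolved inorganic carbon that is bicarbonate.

α₁ = 0.907

α₁ = 1 / (1 + [H⁺]/K1 + K2/[H⁺]) = 1 / (1 + 10^-1.03 + 10^-2.06)
   = 1 / (1 + 0.093325 + 0.0087096) = 1/1.1020 = 0.9074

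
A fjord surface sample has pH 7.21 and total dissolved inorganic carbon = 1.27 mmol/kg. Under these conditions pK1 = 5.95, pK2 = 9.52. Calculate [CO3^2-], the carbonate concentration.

[CO3²⁻] = 5.87 μmol/kg

α₂ = 1 / (1 + [H⁺]/K2 + [H⁺]²/(K1K2)) = 1 / (1 + 10^+2.31 + 10^+1.05)
   = 1 / (1 + 204.17 + 11.220) = 1/216.39 = 0.004621
[CO3²⁻] = α₂ × DIC = 0.004621 × 1.27 = 0.00587 mmol/kg = 5.87 μmol/kg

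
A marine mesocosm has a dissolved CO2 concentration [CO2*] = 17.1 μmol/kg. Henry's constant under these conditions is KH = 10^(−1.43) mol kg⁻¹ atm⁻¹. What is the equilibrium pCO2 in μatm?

KH = 10^(−1.43) = 3.715×10^-2 mol kg⁻¹ atm⁻¹
pCO2 = [CO2*]/KH = 17.1×10^-6 / 3.715×10^-2 = 4.60×10^-4 atm = 460 μatm

pCO2 = 460 μatm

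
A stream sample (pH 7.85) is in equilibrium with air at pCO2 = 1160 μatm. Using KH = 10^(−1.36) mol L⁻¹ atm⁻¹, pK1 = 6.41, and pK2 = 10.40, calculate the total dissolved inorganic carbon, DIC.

DIC = 1.45 mmol/L

[CO2*] = KH · pCO2 = 10^(−1.36) × 1160×10^-6 = 5.064×10^-5 mol/L
α₀ = 1/(1 + K1/[H⁺] + K1K2/[H⁺]²) = 1/(1 + 10^+1.44 + 10^-1.11) = 0.03494
DIC = [CO2*]/α₀ = 5.064×10^-5 / 0.03494 = 1.45 mmol/L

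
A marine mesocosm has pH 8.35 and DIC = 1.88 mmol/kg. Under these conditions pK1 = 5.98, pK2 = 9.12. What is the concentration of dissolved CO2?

[CO2*] = 6.83 μmol/kg

α₀ = 1 / (1 + K1/[H⁺] + K1K2/[H⁺]²) = 1 / (1 + 10^+2.37 + 10^+1.60)
   = 1 / (1 + 234.42 + 39.811) = 1/275.23 = 0.003633
[CO2*] = α₀ × DIC = 0.003633 × 1.88 = 0.00683 mmol/kg = 6.83 μmol/kg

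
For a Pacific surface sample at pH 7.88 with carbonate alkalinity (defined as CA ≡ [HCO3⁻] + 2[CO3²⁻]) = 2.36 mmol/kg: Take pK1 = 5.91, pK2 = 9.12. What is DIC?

DIC = 2.26 mmol/kg

CA = [HCO3⁻] + 2[CO3²⁻] = (α₁ + 2α₂)·DIC
At pH 7.88: [H⁺]/K1 = 10^-1.97 = 0.010715, K2/[H⁺] = 10^-1.24 = 0.057544
α₁ = 1/(1 + 0.010715 + 0.057544) = 1/1.0683 = 0.9361; α₂ = α₁·K2/[H⁺] = 0.05387
α₁ + 2α₂ = 1.0438
DIC = CA / (α₁ + 2α₂) = 2.36 / 1.0438 = 2.26 mmol/kg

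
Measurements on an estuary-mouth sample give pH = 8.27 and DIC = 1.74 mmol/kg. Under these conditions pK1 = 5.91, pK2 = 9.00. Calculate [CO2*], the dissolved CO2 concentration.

[CO2*] = 6.38 μmol/kg

α₀ = 1 / (1 + K1/[H⁺] + K1K2/[H⁺]²) = 1 / (1 + 10^+2.36 + 10^+1.63)
   = 1 / (1 + 229.09 + 42.658) = 1/272.74 = 0.003666
[CO2*] = α₀ × DIC = 0.003666 × 1.74 = 0.00638 mmol/kg = 6.38 μmol/kg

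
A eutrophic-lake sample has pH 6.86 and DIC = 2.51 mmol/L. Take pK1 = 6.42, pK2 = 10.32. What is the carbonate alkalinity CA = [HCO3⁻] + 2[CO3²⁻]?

CA = 1.84 mmol/L

CA = [HCO3⁻] + 2[CO3²⁻] = (α₁ + 2α₂)·DIC
At pH 6.86: [H⁺]/K1 = 10^-0.44 = 0.36308, K2/[H⁺] = 10^-3.46 = 0.00034674
α₁ = 1/(1 + 0.36308 + 0.00034674) = 1/1.3634 = 0.7334; α₂ = α₁·K2/[H⁺] = 0.0002543
α₁ + 2α₂ = 0.7340
CA = 0.7340 × 2.51 = 1.84 mmol/L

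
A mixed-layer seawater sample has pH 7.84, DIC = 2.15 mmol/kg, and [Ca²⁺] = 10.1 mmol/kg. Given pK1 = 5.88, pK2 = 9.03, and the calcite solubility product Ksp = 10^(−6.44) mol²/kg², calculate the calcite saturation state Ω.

Ω = 3.59

α₂ = 1 / (1 + [H⁺]/K2 + [H⁺]²/(K1K2)) = 1 / (1 + 10^+1.19 + 10^-0.77)
   = 1 / (1 + 15.488 + 0.16982) = 1/16.658 = 0.06003
[CO3²⁻] = α₂ × DIC = 0.06003 × 2.15 = 0.1291 mmol/kg
Ksp = 10^(−6.44) = 3.631×10^-7
Ω = [Ca²⁺][CO3²⁻]/Ksp = (10.1×10^-3)(1.291×10^-4) / 3.631×10^-7 = 3.59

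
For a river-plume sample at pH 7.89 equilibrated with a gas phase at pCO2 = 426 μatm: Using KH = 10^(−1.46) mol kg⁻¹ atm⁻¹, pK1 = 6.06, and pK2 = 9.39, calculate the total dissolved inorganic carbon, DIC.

[CO2*] = KH · pCO2 = 10^(−1.46) × 426×10^-6 = 1.477×10^-5 mol/kg
α₀ = 1/(1 + K1/[H⁺] + K1K2/[H⁺]²) = 1/(1 + 10^+1.83 + 10^+0.33) = 0.01414
DIC = [CO2*]/α₀ = 1.477×10^-5 / 0.01414 = 1.04 mmol/kg

DIC = 1.04 mmol/kg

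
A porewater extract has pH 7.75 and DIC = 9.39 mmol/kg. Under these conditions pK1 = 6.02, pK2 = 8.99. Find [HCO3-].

α₁ = 1 / (1 + [H⁺]/K1 + K2/[H⁺]) = 1 / (1 + 10^-1.73 + 10^-1.24)
   = 1 / (1 + 0.018621 + 0.057544) = 1/1.0762 = 0.9292
[HCO3⁻] = α₁ × DIC = 0.9292 × 9.39 = 8.73 mmol/kg

[HCO3⁻] = 8.73 mmol/kg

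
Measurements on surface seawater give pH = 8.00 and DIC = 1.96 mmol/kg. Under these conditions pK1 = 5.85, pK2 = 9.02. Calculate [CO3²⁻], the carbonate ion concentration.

[CO3²⁻] = 0.170 mmol/kg

α₂ = 1 / (1 + [H⁺]/K2 + [H⁺]²/(K1K2)) = 1 / (1 + 10^+1.02 + 10^-1.13)
   = 1 / (1 + 10.471 + 0.074131) = 1/11.545 = 0.08661
[CO3²⁻] = α₂ × DIC = 0.08661 × 1.96 = 0.170 mmol/kg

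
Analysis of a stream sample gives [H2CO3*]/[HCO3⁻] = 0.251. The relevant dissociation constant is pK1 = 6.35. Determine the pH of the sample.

pH = 6.95

From K1 = [H⁺][HCO3⁻]/[H2CO3*]:  pH = pK1 − log₁₀([H2CO3*]/[HCO3⁻])
log₁₀(0.251) = -0.600
pH = 6.35 − (-0.600) = 6.95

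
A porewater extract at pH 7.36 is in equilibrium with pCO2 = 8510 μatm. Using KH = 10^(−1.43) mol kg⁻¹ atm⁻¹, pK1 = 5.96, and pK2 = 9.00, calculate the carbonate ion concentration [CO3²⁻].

[CO2*] = KH · pCO2 = 10^(−1.43) × 8510×10^-6 = 3.162×10^-4 mol/kg
α₀ = 1/(1 + K1/[H⁺] + K1K2/[H⁺]²) = 1/(1 + 10^+1.40 + 10^-0.24) = 0.03746
DIC = [CO2*]/α₀ = 3.162×10^-4 / 0.03746 = 8.440 mmol/kg
[CO3²⁻] = α₂·DIC; α₂ = 0.02156, so [CO3²⁻] = 0.02156 × 8.440 = 0.182 mmol/kg

[CO3²⁻] = 0.182 mmol/kg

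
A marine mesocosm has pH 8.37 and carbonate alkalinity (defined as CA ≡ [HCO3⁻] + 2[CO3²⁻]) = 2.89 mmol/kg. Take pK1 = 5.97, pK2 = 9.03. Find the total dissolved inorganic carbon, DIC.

DIC = 2.46 mmol/kg

CA = [HCO3⁻] + 2[CO3²⁻] = (α₁ + 2α₂)·DIC
At pH 8.37: [H⁺]/K1 = 10^-2.40 = 0.0039811, K2/[H⁺] = 10^-0.66 = 0.21878
α₁ = 1/(1 + 0.0039811 + 0.21878) = 1/1.2228 = 0.8178; α₂ = α₁·K2/[H⁺] = 0.1789
α₁ + 2α₂ = 1.1757
DIC = CA / (α₁ + 2α₂) = 2.89 / 1.1757 = 2.46 mmol/kg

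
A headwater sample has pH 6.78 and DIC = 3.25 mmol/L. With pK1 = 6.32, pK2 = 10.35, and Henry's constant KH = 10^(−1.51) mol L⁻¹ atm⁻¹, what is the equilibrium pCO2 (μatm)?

pCO2 = 2.71×10^4 μatm

α₀ = 1 / (1 + K1/[H⁺] + K1K2/[H⁺]²) = 1 / (1 + 10^+0.46 + 10^-3.11)
   = 1 / (1 + 2.8840 + 0.00077625) = 1/3.8848 = 0.2574
[CO2*] = α₀ × DIC = 0.2574 × 3.25 = 0.8366 mmol/L
pCO2 = [CO2*]/KH = 8.366×10^-4 / 3.090×10^-2 = 2.71×10^4 μatm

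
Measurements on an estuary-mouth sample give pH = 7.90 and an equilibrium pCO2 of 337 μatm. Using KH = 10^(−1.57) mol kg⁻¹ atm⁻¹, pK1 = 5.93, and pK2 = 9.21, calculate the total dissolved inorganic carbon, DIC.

[CO2*] = KH · pCO2 = 10^(−1.57) × 337×10^-6 = 9.070×10^-6 mol/kg
α₀ = 1/(1 + K1/[H⁺] + K1K2/[H⁺]²) = 1/(1 + 10^+1.97 + 10^+0.66) = 0.01011
DIC = [CO2*]/α₀ = 9.070×10^-6 / 0.01011 = 0.897 mmol/kg

DIC = 0.897 mmol/kg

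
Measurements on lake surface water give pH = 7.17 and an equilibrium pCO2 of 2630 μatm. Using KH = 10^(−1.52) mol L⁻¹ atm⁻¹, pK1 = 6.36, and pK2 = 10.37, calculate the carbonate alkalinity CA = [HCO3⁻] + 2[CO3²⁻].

[CO2*] = KH · pCO2 = 10^(−1.52) × 2630×10^-6 = 7.942×10^-5 mol/L
α₀ = 1/(1 + K1/[H⁺] + K1K2/[H⁺]²) = 1/(1 + 10^+0.81 + 10^-2.39) = 0.1340
DIC = [CO2*]/α₀ = 7.942×10^-5 / 0.1340 = 0.5926 mmol/L
CA = (α₁ + 2α₂)·DIC = (0.8654 + 2×0.0005460) × 0.5926 = 0.513 mmol/L

CA = 0.513 mmol/L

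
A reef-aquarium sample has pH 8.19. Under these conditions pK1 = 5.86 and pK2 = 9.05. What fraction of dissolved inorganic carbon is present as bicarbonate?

α₁ = 0.875

α₁ = 1 / (1 + [H⁺]/K1 + K2/[H⁺]) = 1 / (1 + 10^-2.33 + 10^-0.86)
   = 1 / (1 + 0.0046774 + 0.13804) = 1/1.1427 = 0.8751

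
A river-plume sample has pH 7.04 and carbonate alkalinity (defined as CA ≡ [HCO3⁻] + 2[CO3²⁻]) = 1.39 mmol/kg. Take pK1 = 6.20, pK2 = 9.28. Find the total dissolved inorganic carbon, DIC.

CA = [HCO3⁻] + 2[CO3²⁻] = (α₁ + 2α₂)·DIC
At pH 7.04: [H⁺]/K1 = 10^-0.84 = 0.14454, K2/[H⁺] = 10^-2.24 = 0.0057544
α₁ = 1/(1 + 0.14454 + 0.0057544) = 1/1.1503 = 0.8693; α₂ = α₁·K2/[H⁺] = 0.005003
α₁ + 2α₂ = 0.8793
DIC = CA / (α₁ + 2α₂) = 1.39 / 0.8793 = 1.58 mmol/kg

DIC = 1.58 mmol/kg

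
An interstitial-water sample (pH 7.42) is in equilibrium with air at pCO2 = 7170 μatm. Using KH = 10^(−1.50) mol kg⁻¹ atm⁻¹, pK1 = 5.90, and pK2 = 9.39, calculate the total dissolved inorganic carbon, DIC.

DIC = 7.82 mmol/kg

[CO2*] = KH · pCO2 = 10^(−1.50) × 7170×10^-6 = 2.267×10^-4 mol/kg
α₀ = 1/(1 + K1/[H⁺] + K1K2/[H⁺]²) = 1/(1 + 10^+1.52 + 10^-0.45) = 0.02901
DIC = [CO2*]/α₀ = 2.267×10^-4 / 0.02901 = 7.82 mmol/kg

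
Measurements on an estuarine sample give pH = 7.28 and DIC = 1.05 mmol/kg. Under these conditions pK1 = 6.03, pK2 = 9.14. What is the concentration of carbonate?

[CO3²⁻] = 13.5 μmol/kg

α₂ = 1 / (1 + [H⁺]/K2 + [H⁺]²/(K1K2)) = 1 / (1 + 10^+1.86 + 10^+0.61)
   = 1 / (1 + 72.444 + 4.0738) = 1/77.517 = 0.01290
[CO3²⁻] = α₂ × DIC = 0.01290 × 1.05 = 0.0135 mmol/kg = 13.5 μmol/kg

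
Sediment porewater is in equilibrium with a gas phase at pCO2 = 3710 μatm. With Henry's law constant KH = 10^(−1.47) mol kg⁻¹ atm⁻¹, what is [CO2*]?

[CO2*] = 126 μmol/kg

KH = 10^(−1.47) = 3.388×10^-2 mol kg⁻¹ atm⁻¹
[CO2*] = KH · pCO2 = 3.388×10^-2 × 3710×10^-6 atm = 1.26×10^-4 mol/kg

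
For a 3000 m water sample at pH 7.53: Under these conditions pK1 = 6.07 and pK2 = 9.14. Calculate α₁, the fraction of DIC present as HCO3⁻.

α₁ = 0.944

α₁ = 1 / (1 + [H⁺]/K1 + K2/[H⁺]) = 1 / (1 + 10^-1.46 + 10^-1.61)
   = 1 / (1 + 0.034674 + 0.024547) = 1/1.0592 = 0.9441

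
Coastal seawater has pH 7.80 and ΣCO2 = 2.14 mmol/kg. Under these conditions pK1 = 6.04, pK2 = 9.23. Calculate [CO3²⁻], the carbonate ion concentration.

[CO3²⁻] = 0.0754 mmol/kg

α₂ = 1 / (1 + [H⁺]/K2 + [H⁺]²/(K1K2)) = 1 / (1 + 10^+1.43 + 10^-0.33)
   = 1 / (1 + 26.915 + 0.46774) = 1/28.383 = 0.03523
[CO3²⁻] = α₂ × DIC = 0.03523 × 2.14 = 0.0754 mmol/kg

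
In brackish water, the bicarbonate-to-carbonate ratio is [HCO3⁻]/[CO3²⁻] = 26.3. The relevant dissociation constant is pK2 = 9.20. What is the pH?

pH = 7.78

From K2 = [H⁺][CO3²⁻]/[HCO3⁻]:  pH = pK2 − log₁₀([HCO3⁻]/[CO3²⁻])
log₁₀(26.3) = +1.420
pH = 9.20 − (+1.420) = 7.78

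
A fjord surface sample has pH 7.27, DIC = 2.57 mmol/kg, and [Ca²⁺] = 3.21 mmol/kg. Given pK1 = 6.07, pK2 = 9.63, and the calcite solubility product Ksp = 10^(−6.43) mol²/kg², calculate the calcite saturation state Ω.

Ω = 0.0908

α₂ = 1 / (1 + [H⁺]/K2 + [H⁺]²/(K1K2)) = 1 / (1 + 10^+2.36 + 10^+1.16)
   = 1 / (1 + 229.09 + 14.454) = 1/244.54 = 0.004089
[CO3²⁻] = α₂ × DIC = 0.004089 × 2.57 = 0.01051 mmol/kg = 10.51 μmol/kg
Ksp = 10^(−6.43) = 3.715×10^-7
Ω = [Ca²⁺][CO3²⁻]/Ksp = (3.21×10^-3)(1.051×10^-5) / 3.715×10^-7 = 0.0908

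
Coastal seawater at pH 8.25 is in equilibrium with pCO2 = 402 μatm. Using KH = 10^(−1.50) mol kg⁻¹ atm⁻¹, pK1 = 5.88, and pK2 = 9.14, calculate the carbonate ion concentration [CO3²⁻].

[CO3²⁻] = 0.384 mmol/kg

[CO2*] = KH · pCO2 = 10^(−1.50) × 402×10^-6 = 1.271×10^-5 mol/kg
α₀ = 1/(1 + K1/[H⁺] + K1K2/[H⁺]²) = 1/(1 + 10^+2.37 + 10^+1.48) = 0.003765
DIC = [CO2*]/α₀ = 1.271×10^-5 / 0.003765 = 3.377 mmol/kg
[CO3²⁻] = α₂·DIC; α₂ = 0.1137, so [CO3²⁻] = 0.1137 × 3.377 = 0.384 mmol/kg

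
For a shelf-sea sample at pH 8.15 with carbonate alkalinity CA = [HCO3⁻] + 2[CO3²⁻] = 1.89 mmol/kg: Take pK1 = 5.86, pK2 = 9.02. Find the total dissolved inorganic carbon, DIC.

CA = [HCO3⁻] + 2[CO3²⁻] = (α₁ + 2α₂)·DIC
At pH 8.15: [H⁺]/K1 = 10^-2.29 = 0.0051286, K2/[H⁺] = 10^-0.87 = 0.13490
α₁ = 1/(1 + 0.0051286 + 0.13490) = 1/1.1400 = 0.8772; α₂ = α₁·K2/[H⁺] = 0.1183
α₁ + 2α₂ = 1.1138
DIC = CA / (α₁ + 2α₂) = 1.89 / 1.1138 = 1.70 mmol/kg

DIC = 1.70 mmol/kg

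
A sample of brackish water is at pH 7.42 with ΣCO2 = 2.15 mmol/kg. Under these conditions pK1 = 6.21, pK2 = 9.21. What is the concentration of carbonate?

[CO3²⁻] = 0.0323 mmol/kg

α₂ = 1 / (1 + [H⁺]/K2 + [H⁺]²/(K1K2)) = 1 / (1 + 10^+1.79 + 10^+0.58)
   = 1 / (1 + 61.660 + 3.8019) = 1/66.461 = 0.01505
[CO3²⁻] = α₂ × DIC = 0.01505 × 2.15 = 0.0323 mmol/kg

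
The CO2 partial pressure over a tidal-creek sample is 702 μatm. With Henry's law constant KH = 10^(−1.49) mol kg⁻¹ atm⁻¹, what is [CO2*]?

[CO2*] = 22.7 μmol/kg

KH = 10^(−1.49) = 3.236×10^-2 mol kg⁻¹ atm⁻¹
[CO2*] = KH · pCO2 = 3.236×10^-2 × 702×10^-6 atm = 2.27×10^-5 mol/kg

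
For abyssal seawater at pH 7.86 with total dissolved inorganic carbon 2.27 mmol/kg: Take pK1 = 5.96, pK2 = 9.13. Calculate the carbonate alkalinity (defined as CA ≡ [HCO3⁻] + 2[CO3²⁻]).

CA = [HCO3⁻] + 2[CO3²⁻] = (α₁ + 2α₂)·DIC
At pH 7.86: [H⁺]/K1 = 10^-1.90 = 0.012589, K2/[H⁺] = 10^-1.27 = 0.053703
α₁ = 1/(1 + 0.012589 + 0.053703) = 1/1.0663 = 0.9378; α₂ = α₁·K2/[H⁺] = 0.05036
α₁ + 2α₂ = 1.0386
CA = 1.0386 × 2.27 = 2.36 mmol/kg

CA = 2.36 mmol/kg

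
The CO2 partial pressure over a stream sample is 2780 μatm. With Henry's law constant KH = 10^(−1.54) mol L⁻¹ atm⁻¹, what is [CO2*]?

[CO2*] = 80.2 μmol/L

KH = 10^(−1.54) = 2.884×10^-2 mol L⁻¹ atm⁻¹
[CO2*] = KH · pCO2 = 2.884×10^-2 × 2780×10^-6 atm = 8.02×10^-5 mol/L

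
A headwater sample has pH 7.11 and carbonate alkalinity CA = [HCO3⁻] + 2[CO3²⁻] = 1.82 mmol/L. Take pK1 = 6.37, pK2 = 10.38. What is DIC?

CA = [HCO3⁻] + 2[CO3²⁻] = (α₁ + 2α₂)·DIC
At pH 7.11: [H⁺]/K1 = 10^-0.74 = 0.18197, K2/[H⁺] = 10^-3.27 = 0.00053703
α₁ = 1/(1 + 0.18197 + 0.00053703) = 1/1.1825 = 0.8457; α₂ = α₁·K2/[H⁺] = 0.0004541
α₁ + 2α₂ = 0.8466
DIC = CA / (α₁ + 2α₂) = 1.82 / 0.8466 = 2.15 mmol/L

DIC = 2.15 mmol/L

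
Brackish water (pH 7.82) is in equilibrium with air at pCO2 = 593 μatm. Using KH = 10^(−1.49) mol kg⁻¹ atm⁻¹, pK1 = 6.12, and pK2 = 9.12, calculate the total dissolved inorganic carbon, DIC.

[CO2*] = KH · pCO2 = 10^(−1.49) × 593×10^-6 = 1.919×10^-5 mol/kg
α₀ = 1/(1 + K1/[H⁺] + K1K2/[H⁺]²) = 1/(1 + 10^+1.70 + 10^+0.40) = 0.01865
DIC = [CO2*]/α₀ = 1.919×10^-5 / 0.01865 = 1.03 mmol/kg

DIC = 1.03 mmol/kg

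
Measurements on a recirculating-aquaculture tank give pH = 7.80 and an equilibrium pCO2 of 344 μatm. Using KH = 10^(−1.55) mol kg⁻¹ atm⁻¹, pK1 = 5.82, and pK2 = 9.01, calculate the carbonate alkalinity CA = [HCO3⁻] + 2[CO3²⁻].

CA = 1.04 mmol/kg

[CO2*] = KH · pCO2 = 10^(−1.55) × 344×10^-6 = 9.695×10^-6 mol/kg
α₀ = 1/(1 + K1/[H⁺] + K1K2/[H⁺]²) = 1/(1 + 10^+1.98 + 10^+0.77) = 0.009767
DIC = [CO2*]/α₀ = 9.695×10^-6 / 0.009767 = 0.9927 mmol/kg
CA = (α₁ + 2α₂)·DIC = (0.9327 + 2×0.05751) × 0.9927 = 1.04 mmol/kg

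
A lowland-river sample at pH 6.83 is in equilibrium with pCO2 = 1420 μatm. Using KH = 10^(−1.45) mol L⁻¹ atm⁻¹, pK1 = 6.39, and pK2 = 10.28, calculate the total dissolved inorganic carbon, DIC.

[CO2*] = KH · pCO2 = 10^(−1.45) × 1420×10^-6 = 5.038×10^-5 mol/L
α₀ = 1/(1 + K1/[H⁺] + K1K2/[H⁺]²) = 1/(1 + 10^+0.44 + 10^-3.01) = 0.2663
DIC = [CO2*]/α₀ = 5.038×10^-5 / 0.2663 = 0.189 mmol/L

DIC = 0.189 mmol/L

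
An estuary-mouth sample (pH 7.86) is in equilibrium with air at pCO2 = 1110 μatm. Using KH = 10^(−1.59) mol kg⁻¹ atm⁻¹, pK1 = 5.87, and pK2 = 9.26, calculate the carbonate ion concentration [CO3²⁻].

[CO3²⁻] = 0.111 mmol/kg

[CO2*] = KH · pCO2 = 10^(−1.59) × 1110×10^-6 = 2.853×10^-5 mol/kg
α₀ = 1/(1 + K1/[H⁺] + K1K2/[H⁺]²) = 1/(1 + 10^+1.99 + 10^+0.59) = 0.009745
DIC = [CO2*]/α₀ = 2.853×10^-5 / 0.009745 = 2.928 mmol/kg
[CO3²⁻] = α₂·DIC; α₂ = 0.03791, so [CO3²⁻] = 0.03791 × 2.928 = 0.111 mmol/kg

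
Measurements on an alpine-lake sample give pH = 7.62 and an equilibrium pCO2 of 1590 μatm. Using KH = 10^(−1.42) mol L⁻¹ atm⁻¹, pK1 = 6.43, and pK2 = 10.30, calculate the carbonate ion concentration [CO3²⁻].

[CO3²⁻] = 1.96 μmol/L

[CO2*] = KH · pCO2 = 10^(−1.42) × 1590×10^-6 = 6.045×10^-5 mol/L
α₀ = 1/(1 + K1/[H⁺] + K1K2/[H⁺]²) = 1/(1 + 10^+1.19 + 10^-1.49) = 0.06053
DIC = [CO2*]/α₀ = 6.045×10^-5 / 0.06053 = 0.9987 mmol/L
[CO3²⁻] = α₂·DIC; α₂ = 0.001959, so [CO3²⁻] = 0.001959 × 0.9987 = 0.00196 mmol/L = 1.96 μmol/L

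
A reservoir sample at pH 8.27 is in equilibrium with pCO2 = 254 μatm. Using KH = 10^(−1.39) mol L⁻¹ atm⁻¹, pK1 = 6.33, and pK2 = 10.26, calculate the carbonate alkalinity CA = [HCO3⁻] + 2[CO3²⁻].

CA = 0.920 mmol/L

[CO2*] = KH · pCO2 = 10^(−1.39) × 254×10^-6 = 1.035×10^-5 mol/L
α₀ = 1/(1 + K1/[H⁺] + K1K2/[H⁺]²) = 1/(1 + 10^+1.94 + 10^-0.05) = 0.01124
DIC = [CO2*]/α₀ = 1.035×10^-5 / 0.01124 = 0.9208 mmol/L
CA = (α₁ + 2α₂)·DIC = (0.9787 + 2×0.01002) × 0.9208 = 0.920 mmol/L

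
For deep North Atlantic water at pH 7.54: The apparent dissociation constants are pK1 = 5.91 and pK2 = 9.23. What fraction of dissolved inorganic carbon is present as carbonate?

α₂ = 0.0196

α₂ = 1 / (1 + [H⁺]/K2 + [H⁺]²/(K1K2)) = 1 / (1 + 10^+1.69 + 10^+0.06)
   = 1 / (1 + 48.978 + 1.1482) = 1/51.126 = 0.01956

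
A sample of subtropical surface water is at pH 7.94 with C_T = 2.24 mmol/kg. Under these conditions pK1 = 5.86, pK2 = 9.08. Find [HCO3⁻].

α₁ = 1 / (1 + [H⁺]/K1 + K2/[H⁺]) = 1 / (1 + 10^-2.08 + 10^-1.14)
   = 1 / (1 + 0.0083176 + 0.072444) = 1/1.0808 = 0.9253
[HCO3⁻] = α₁ × DIC = 0.9253 × 2.24 = 2.07 mmol/kg

[HCO3⁻] = 2.07 mmol/kg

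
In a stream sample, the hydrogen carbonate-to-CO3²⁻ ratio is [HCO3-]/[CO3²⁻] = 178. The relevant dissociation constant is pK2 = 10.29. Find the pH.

pH = 8.04

From K2 = [H⁺][CO3²⁻]/[HCO3-]:  pH = pK2 − log₁₀([HCO3-]/[CO3²⁻])
log₁₀(178) = +2.250
pH = 10.29 − (+2.250) = 8.04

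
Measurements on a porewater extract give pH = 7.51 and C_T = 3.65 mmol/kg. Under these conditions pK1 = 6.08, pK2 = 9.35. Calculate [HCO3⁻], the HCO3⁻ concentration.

α₁ = 1 / (1 + [H⁺]/K1 + K2/[H⁺]) = 1 / (1 + 10^-1.43 + 10^-1.84)
   = 1 / (1 + 0.037154 + 0.014454) = 1/1.0516 = 0.9509
[HCO3⁻] = α₁ × DIC = 0.9509 × 3.65 = 3.47 mmol/kg

[HCO3⁻] = 3.47 mmol/kg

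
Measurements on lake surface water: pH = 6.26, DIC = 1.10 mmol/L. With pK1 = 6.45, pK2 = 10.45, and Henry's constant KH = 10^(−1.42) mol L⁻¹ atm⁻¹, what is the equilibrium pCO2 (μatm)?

pCO2 = 1.76×10^4 μatm

α₀ = 1 / (1 + K1/[H⁺] + K1K2/[H⁺]²) = 1 / (1 + 10^-0.19 + 10^-4.38)
   = 1 / (1 + 0.64565 + 4.1687×10^-5) = 1/1.6457 = 0.6076
[CO2*] = α₀ × DIC = 0.6076 × 1.10 = 0.6684 mmol/L
pCO2 = [CO2*]/KH = 6.684×10^-4 / 3.802×10^-2 = 1.76×10^4 μatm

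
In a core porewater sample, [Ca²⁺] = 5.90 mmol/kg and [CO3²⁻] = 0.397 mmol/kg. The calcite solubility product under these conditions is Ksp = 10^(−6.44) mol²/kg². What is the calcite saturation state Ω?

Ksp = 10^(−6.44) = 3.631×10^-7
Ω = [Ca²⁺][CO3²⁻]/Ksp = (5.90×10^-3)(0.397×10^-3) / 3.631×10^-7 = 6.45

Ω = 6.45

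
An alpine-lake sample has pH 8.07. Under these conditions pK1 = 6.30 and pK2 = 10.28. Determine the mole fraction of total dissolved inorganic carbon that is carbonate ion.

α₂ = 0.00603

α₂ = 1 / (1 + [H⁺]/K2 + [H⁺]²/(K1K2)) = 1 / (1 + 10^+2.21 + 10^+0.44)
   = 1 / (1 + 162.18 + 2.7542) = 1/165.94 = 0.006026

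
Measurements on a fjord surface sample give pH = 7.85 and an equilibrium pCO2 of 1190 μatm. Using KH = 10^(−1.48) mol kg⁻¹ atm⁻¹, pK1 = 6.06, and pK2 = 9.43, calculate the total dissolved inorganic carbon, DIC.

[CO2*] = KH · pCO2 = 10^(−1.48) × 1190×10^-6 = 3.940×10^-5 mol/kg
α₀ = 1/(1 + K1/[H⁺] + K1K2/[H⁺]²) = 1/(1 + 10^+1.79 + 10^+0.21) = 0.01556
DIC = [CO2*]/α₀ = 3.940×10^-5 / 0.01556 = 2.53 mmol/kg

DIC = 2.53 mmol/kg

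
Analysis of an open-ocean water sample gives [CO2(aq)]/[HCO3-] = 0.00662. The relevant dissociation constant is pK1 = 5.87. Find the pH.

pH = 8.05

From K1 = [H⁺][HCO3-]/[CO2(aq)]:  pH = pK1 − log₁₀([CO2(aq)]/[HCO3-])
log₁₀(0.00662) = -2.179
pH = 5.87 − (-2.179) = 8.05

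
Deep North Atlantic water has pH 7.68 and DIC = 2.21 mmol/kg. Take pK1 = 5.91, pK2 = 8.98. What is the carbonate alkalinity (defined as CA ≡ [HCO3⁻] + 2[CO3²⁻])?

CA = 2.28 mmol/kg

CA = [HCO3⁻] + 2[CO3²⁻] = (α₁ + 2α₂)·DIC
At pH 7.68: [H⁺]/K1 = 10^-1.77 = 0.016982, K2/[H⁺] = 10^-1.30 = 0.050119
α₁ = 1/(1 + 0.016982 + 0.050119) = 1/1.0671 = 0.9371; α₂ = α₁·K2/[H⁺] = 0.04697
α₁ + 2α₂ = 1.0311
CA = 1.0311 × 2.21 = 2.28 mmol/kg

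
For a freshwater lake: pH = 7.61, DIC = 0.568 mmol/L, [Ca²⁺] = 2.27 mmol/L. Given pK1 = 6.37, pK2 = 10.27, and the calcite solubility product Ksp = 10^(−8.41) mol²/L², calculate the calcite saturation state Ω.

α₂ = 1 / (1 + [H⁺]/K2 + [H⁺]²/(K1K2)) = 1 / (1 + 10^+2.66 + 10^+1.42)
   = 1 / (1 + 457.09 + 26.303) = 1/484.39 = 0.002064
[CO3²⁻] = α₂ × DIC = 0.002064 × 0.568 = 0.001173 mmol/L = 1.173 μmol/L
Ksp = 10^(−8.41) = 3.890×10^-9
Ω = [Ca²⁺][CO3²⁻]/Ksp = (2.27×10^-3)(1.173×10^-6) / 3.890×10^-9 = 0.684

Ω = 0.684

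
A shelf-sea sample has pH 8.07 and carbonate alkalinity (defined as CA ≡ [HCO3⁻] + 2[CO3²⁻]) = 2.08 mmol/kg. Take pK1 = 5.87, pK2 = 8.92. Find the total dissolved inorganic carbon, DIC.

CA = [HCO3⁻] + 2[CO3²⁻] = (α₁ + 2α₂)·DIC
At pH 8.07: [H⁺]/K1 = 10^-2.20 = 0.0063096, K2/[H⁺] = 10^-0.85 = 0.14125
α₁ = 1/(1 + 0.0063096 + 0.14125) = 1/1.1476 = 0.8714; α₂ = α₁·K2/[H⁺] = 0.1231
α₁ + 2α₂ = 1.1176
DIC = CA / (α₁ + 2α₂) = 2.08 / 1.1176 = 1.86 mmol/kg

DIC = 1.86 mmol/kg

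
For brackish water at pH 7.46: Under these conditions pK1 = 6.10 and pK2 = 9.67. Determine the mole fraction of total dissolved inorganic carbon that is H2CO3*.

α₀ = 1 / (1 + K1/[H⁺] + K1K2/[H⁺]²) = 1 / (1 + 10^+1.36 + 10^-0.85)
   = 1 / (1 + 22.909 + 0.14125) = 1/24.050 = 0.04158

α₀ = 0.0416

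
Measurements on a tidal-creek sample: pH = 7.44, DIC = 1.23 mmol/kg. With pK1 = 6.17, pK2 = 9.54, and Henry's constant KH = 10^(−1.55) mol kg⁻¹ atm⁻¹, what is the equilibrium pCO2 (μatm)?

α₀ = 1 / (1 + K1/[H⁺] + K1K2/[H⁺]²) = 1 / (1 + 10^+1.27 + 10^-0.83)
   = 1 / (1 + 18.621 + 0.14791) = 1/19.769 = 0.05058
[CO2*] = α₀ × DIC = 0.05058 × 1.23 = 0.06222 mmol/kg
pCO2 = [CO2*]/KH = 6.222×10^-5 / 2.818×10^-2 = 2210 μatm

pCO2 = 2210 μatm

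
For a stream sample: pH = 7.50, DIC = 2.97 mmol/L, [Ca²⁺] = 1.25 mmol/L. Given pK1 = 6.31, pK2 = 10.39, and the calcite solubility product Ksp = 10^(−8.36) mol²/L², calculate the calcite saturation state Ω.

α₂ = 1 / (1 + [H⁺]/K2 + [H⁺]²/(K1K2)) = 1 / (1 + 10^+2.89 + 10^+1.70)
   = 1 / (1 + 776.25 + 50.119) = 1/827.37 = 0.001209
[CO3²⁻] = α₂ × DIC = 0.001209 × 2.97 = 0.003590 mmol/L = 3.590 μmol/L
Ksp = 10^(−8.36) = 4.365×10^-9
Ω = [Ca²⁺][CO3²⁻]/Ksp = (1.25×10^-3)(3.590×10^-6) / 4.365×10^-9 = 1.03

Ω = 1.03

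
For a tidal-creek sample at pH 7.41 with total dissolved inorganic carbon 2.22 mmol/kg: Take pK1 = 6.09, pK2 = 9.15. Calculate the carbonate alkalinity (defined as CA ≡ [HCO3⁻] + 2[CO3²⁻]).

CA = 2.16 mmol/kg

CA = [HCO3⁻] + 2[CO3²⁻] = (α₁ + 2α₂)·DIC
At pH 7.41: [H⁺]/K1 = 10^-1.32 = 0.047863, K2/[H⁺] = 10^-1.74 = 0.018197
α₁ = 1/(1 + 0.047863 + 0.018197) = 1/1.0661 = 0.9380; α₂ = α₁·K2/[H⁺] = 0.01707
α₁ + 2α₂ = 0.9722
CA = 0.9722 × 2.22 = 2.16 mmol/kg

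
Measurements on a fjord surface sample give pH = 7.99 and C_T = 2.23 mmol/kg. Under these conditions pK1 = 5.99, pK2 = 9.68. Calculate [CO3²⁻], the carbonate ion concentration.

α₂ = 1 / (1 + [H⁺]/K2 + [H⁺]²/(K1K2)) = 1 / (1 + 10^+1.69 + 10^-0.31)
   = 1 / (1 + 48.978 + 0.48978) = 1/50.468 = 0.01981
[CO3²⁻] = α₂ × DIC = 0.01981 × 2.23 = 0.0442 mmol/kg

[CO3²⁻] = 0.0442 mmol/kg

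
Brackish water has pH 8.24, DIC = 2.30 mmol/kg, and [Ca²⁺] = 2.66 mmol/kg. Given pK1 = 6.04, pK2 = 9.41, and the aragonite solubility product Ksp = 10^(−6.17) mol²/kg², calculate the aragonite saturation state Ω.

α₂ = 1 / (1 + [H⁺]/K2 + [H⁺]²/(K1K2)) = 1 / (1 + 10^+1.17 + 10^-1.03)
   = 1 / (1 + 14.791 + 0.093325) = 1/15.884 = 0.06295
[CO3²⁻] = α₂ × DIC = 0.06295 × 2.30 = 0.1448 mmol/kg
Ksp = 10^(−6.17) = 6.761×10^-7
Ω = [Ca²⁺][CO3²⁻]/Ksp = (2.66×10^-3)(1.448×10^-4) / 6.761×10^-7 = 0.570

Ω = 0.570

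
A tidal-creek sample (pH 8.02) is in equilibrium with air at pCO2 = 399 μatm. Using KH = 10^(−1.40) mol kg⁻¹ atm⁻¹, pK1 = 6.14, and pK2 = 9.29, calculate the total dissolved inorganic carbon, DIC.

DIC = 1.29 mmol/kg

[CO2*] = KH · pCO2 = 10^(−1.40) × 399×10^-6 = 1.588×10^-5 mol/kg
α₀ = 1/(1 + K1/[H⁺] + K1K2/[H⁺]²) = 1/(1 + 10^+1.88 + 10^+0.61) = 0.01236
DIC = [CO2*]/α₀ = 1.588×10^-5 / 0.01236 = 1.29 mmol/kg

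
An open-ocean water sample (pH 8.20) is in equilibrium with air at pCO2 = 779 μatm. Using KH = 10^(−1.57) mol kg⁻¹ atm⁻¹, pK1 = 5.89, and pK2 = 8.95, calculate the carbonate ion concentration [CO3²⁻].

[CO3²⁻] = 0.761 mmol/kg

[CO2*] = KH · pCO2 = 10^(−1.57) × 779×10^-6 = 2.097×10^-5 mol/kg
α₀ = 1/(1 + K1/[H⁺] + K1K2/[H⁺]²) = 1/(1 + 10^+2.31 + 10^+1.56) = 0.004141
DIC = [CO2*]/α₀ = 2.097×10^-5 / 0.004141 = 5.063 mmol/kg
[CO3²⁻] = α₂·DIC; α₂ = 0.1504, so [CO3²⁻] = 0.1504 × 5.063 = 0.761 mmol/kg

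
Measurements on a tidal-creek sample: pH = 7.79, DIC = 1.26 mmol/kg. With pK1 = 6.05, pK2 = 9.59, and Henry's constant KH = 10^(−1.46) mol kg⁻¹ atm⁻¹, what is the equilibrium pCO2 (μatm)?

pCO2 = 639 μatm

α₀ = 1 / (1 + K1/[H⁺] + K1K2/[H⁺]²) = 1 / (1 + 10^+1.74 + 10^-0.06)
   = 1 / (1 + 54.954 + 0.87096) = 1/56.825 = 0.01760
[CO2*] = α₀ × DIC = 0.01760 × 1.26 = 0.02217 mmol/kg
pCO2 = [CO2*]/KH = 2.217×10^-5 / 3.467×10^-2 = 639 μatm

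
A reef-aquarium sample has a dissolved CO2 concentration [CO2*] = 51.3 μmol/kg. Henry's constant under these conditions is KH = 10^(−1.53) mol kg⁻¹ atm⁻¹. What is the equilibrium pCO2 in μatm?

KH = 10^(−1.53) = 2.951×10^-2 mol kg⁻¹ atm⁻¹
pCO2 = [CO2*]/KH = 51.3×10^-6 / 2.951×10^-2 = 1.74×10^-3 atm = 1740 μatm

pCO2 = 1740 μatm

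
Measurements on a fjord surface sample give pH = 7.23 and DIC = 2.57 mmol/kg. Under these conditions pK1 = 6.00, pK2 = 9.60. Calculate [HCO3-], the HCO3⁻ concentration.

α₁ = 1 / (1 + [H⁺]/K1 + K2/[H⁺]) = 1 / (1 + 10^-1.23 + 10^-2.37)
   = 1 / (1 + 0.058884 + 0.0042658) = 1/1.0632 = 0.9406
[HCO3⁻] = α₁ × DIC = 0.9406 × 2.57 = 2.42 mmol/kg

[HCO3⁻] = 2.42 mmol/kg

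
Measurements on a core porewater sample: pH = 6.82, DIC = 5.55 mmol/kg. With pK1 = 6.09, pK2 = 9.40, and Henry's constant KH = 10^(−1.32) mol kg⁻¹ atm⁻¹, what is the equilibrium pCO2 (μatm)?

α₀ = 1 / (1 + K1/[H⁺] + K1K2/[H⁺]²) = 1 / (1 + 10^+0.73 + 10^-1.85)
   = 1 / (1 + 5.3703 + 0.014125) = 1/6.3844 = 0.1566
[CO2*] = α₀ × DIC = 0.1566 × 5.55 = 0.8693 mmol/kg
pCO2 = [CO2*]/KH = 8.693×10^-4 / 4.786×10^-2 = 1.82×10^4 μatm

pCO2 = 1.82×10^4 μatm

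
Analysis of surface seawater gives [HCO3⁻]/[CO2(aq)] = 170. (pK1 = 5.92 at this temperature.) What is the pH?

pH = 8.15

From K1 = [H⁺][HCO3⁻]/[CO2(aq)]:  pH = pK1 + log₁₀([HCO3⁻]/[CO2(aq)])
log₁₀(170) = +2.230
pH = 5.92 + (+2.230) = 8.15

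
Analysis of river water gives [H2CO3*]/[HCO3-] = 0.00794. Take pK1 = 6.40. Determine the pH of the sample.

pH = 8.50

From K1 = [H⁺][HCO3-]/[H2CO3*]:  pH = pK1 − log₁₀([H2CO3*]/[HCO3-])
log₁₀(0.00794) = -2.100
pH = 6.40 − (-2.100) = 8.50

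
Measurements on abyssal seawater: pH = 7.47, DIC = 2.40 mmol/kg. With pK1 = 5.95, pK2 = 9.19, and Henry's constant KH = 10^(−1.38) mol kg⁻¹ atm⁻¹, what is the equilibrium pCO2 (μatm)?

pCO2 = 1660 μatm

α₀ = 1 / (1 + K1/[H⁺] + K1K2/[H⁺]²) = 1 / (1 + 10^+1.52 + 10^-0.20)
   = 1 / (1 + 33.113 + 0.63096) = 1/34.744 = 0.02878
[CO2*] = α₀ × DIC = 0.02878 × 2.40 = 0.06908 mmol/kg
pCO2 = [CO2*]/KH = 6.908×10^-5 / 4.169×10^-2 = 1660 μatm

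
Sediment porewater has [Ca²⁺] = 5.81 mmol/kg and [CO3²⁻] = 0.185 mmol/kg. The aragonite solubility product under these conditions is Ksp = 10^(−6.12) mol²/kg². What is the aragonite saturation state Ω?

Ksp = 10^(−6.12) = 7.586×10^-7
Ω = [Ca²⁺][CO3²⁻]/Ksp = (5.81×10^-3)(0.185×10^-3) / 7.586×10^-7 = 1.42

Ω = 1.42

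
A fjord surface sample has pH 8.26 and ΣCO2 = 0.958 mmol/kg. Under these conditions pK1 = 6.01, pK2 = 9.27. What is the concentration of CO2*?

α₀ = 1 / (1 + K1/[H⁺] + K1K2/[H⁺]²) = 1 / (1 + 10^+2.25 + 10^+1.24)
   = 1 / (1 + 177.83 + 17.378) = 1/196.21 = 0.005097
[CO2*] = α₀ × DIC = 0.005097 × 0.958 = 0.00488 mmol/kg = 4.88 μmol/kg

[CO2*] = 4.88 μmol/kg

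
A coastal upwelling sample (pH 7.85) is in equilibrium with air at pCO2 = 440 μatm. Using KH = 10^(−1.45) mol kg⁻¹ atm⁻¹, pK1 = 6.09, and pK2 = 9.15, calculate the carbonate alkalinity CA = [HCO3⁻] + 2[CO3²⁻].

[CO2*] = KH · pCO2 = 10^(−1.45) × 440×10^-6 = 1.561×10^-5 mol/kg
α₀ = 1/(1 + K1/[H⁺] + K1K2/[H⁺]²) = 1/(1 + 10^+1.76 + 10^+0.46) = 0.01628
DIC = [CO2*]/α₀ = 1.561×10^-5 / 0.01628 = 0.9590 mmol/kg
CA = (α₁ + 2α₂)·DIC = (0.9368 + 2×0.04695) × 0.9590 = 0.988 mmol/kg

CA = 0.988 mmol/kg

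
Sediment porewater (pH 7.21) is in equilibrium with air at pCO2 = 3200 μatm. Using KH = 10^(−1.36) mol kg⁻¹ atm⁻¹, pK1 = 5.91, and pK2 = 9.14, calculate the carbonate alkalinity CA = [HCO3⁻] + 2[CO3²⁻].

CA = 2.85 mmol/kg

[CO2*] = KH · pCO2 = 10^(−1.36) × 3200×10^-6 = 1.397×10^-4 mol/kg
α₀ = 1/(1 + K1/[H⁺] + K1K2/[H⁺]²) = 1/(1 + 10^+1.30 + 10^-0.63) = 0.04720
DIC = [CO2*]/α₀ = 1.397×10^-4 / 0.04720 = 2.960 mmol/kg
CA = (α₁ + 2α₂)·DIC = (0.9417 + 2×0.01106) × 2.960 = 2.85 mmol/kg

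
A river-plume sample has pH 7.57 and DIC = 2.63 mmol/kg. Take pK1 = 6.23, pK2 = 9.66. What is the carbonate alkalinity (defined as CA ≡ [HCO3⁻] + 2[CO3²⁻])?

CA = [HCO3⁻] + 2[CO3²⁻] = (α₁ + 2α₂)·DIC
At pH 7.57: [H⁺]/K1 = 10^-1.34 = 0.045709, K2/[H⁺] = 10^-2.09 = 0.0081283
α₁ = 1/(1 + 0.045709 + 0.0081283) = 1/1.0538 = 0.9489; α₂ = α₁·K2/[H⁺] = 0.007713
α₁ + 2α₂ = 0.9643
CA = 0.9643 × 2.63 = 2.54 mmol/kg

CA = 2.54 mmol/kg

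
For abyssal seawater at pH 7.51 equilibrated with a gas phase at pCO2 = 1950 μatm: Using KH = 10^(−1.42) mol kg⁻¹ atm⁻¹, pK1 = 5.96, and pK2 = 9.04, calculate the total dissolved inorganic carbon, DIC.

DIC = 2.78 mmol/kg

[CO2*] = KH · pCO2 = 10^(−1.42) × 1950×10^-6 = 7.414×10^-5 mol/kg
α₀ = 1/(1 + K1/[H⁺] + K1K2/[H⁺]²) = 1/(1 + 10^+1.55 + 10^+0.02) = 0.02665
DIC = [CO2*]/α₀ = 7.414×10^-5 / 0.02665 = 2.78 mmol/kg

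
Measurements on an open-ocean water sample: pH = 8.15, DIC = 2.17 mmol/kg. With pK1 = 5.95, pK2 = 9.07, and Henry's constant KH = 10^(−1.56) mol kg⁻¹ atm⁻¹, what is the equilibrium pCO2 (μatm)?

α₀ = 1 / (1 + K1/[H⁺] + K1K2/[H⁺]²) = 1 / (1 + 10^+2.20 + 10^+1.28)
   = 1 / (1 + 158.49 + 19.055) = 1/178.54 = 0.005601
[CO2*] = α₀ × DIC = 0.005601 × 2.17 = 0.01215 mmol/kg = 12.15 μmol/kg
pCO2 = [CO2*]/KH = 1.215×10^-5 / 2.754×10^-2 = 441 μatm

pCO2 = 441 μatm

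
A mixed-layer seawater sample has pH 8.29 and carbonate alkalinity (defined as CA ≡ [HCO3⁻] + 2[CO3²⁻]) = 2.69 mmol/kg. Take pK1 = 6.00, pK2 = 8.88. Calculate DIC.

CA = [HCO3⁻] + 2[CO3²⁻] = (α₁ + 2α₂)·DIC
At pH 8.29: [H⁺]/K1 = 10^-2.29 = 0.0051286, K2/[H⁺] = 10^-0.59 = 0.25704
α₁ = 1/(1 + 0.0051286 + 0.25704) = 1/1.2622 = 0.7923; α₂ = α₁·K2/[H⁺] = 0.2036
α₁ + 2α₂ = 1.1996
DIC = CA / (α₁ + 2α₂) = 2.69 / 1.1996 = 2.24 mmol/kg

DIC = 2.24 mmol/kg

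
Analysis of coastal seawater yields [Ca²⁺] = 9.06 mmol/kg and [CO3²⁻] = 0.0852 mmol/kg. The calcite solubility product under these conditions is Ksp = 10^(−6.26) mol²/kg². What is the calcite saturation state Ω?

Ksp = 10^(−6.26) = 5.495×10^-7
Ω = [Ca²⁺][CO3²⁻]/Ksp = (9.06×10^-3)(0.0852×10^-3) / 5.495×10^-7 = 1.40

Ω = 1.40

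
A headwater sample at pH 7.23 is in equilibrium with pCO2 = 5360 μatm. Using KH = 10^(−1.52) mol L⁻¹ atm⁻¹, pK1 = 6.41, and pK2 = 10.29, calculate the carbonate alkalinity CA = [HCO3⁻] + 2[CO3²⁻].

[CO2*] = KH · pCO2 = 10^(−1.52) × 5360×10^-6 = 1.619×10^-4 mol/L
α₀ = 1/(1 + K1/[H⁺] + K1K2/[H⁺]²) = 1/(1 + 10^+0.82 + 10^-2.24) = 0.1314
DIC = [CO2*]/α₀ = 1.619×10^-4 / 0.1314 = 1.232 mmol/L
CA = (α₁ + 2α₂)·DIC = (0.8679 + 2×0.0007559) × 1.232 = 1.07 mmol/L

CA = 1.07 mmol/L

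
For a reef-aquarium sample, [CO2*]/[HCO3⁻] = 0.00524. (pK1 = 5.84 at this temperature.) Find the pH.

From K1 = [H⁺][HCO3⁻]/[CO2*]:  pH = pK1 − log₁₀([CO2*]/[HCO3⁻])
log₁₀(0.00524) = -2.281
pH = 5.84 − (-2.281) = 8.12

pH = 8.12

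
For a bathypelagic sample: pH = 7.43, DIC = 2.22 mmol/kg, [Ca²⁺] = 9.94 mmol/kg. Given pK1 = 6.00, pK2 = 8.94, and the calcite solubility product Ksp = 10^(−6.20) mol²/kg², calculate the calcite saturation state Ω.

α₂ = 1 / (1 + [H⁺]/K2 + [H⁺]²/(K1K2)) = 1 / (1 + 10^+1.51 + 10^+0.08)
   = 1 / (1 + 32.359 + 1.2023) = 1/34.562 = 0.02893
[CO3²⁻] = α₂ × DIC = 0.02893 × 2.22 = 0.06423 mmol/kg
Ksp = 10^(−6.20) = 6.310×10^-7
Ω = [Ca²⁺][CO3²⁻]/Ksp = (9.94×10^-3)(6.423×10^-5) / 6.310×10^-7 = 1.01

Ω = 1.01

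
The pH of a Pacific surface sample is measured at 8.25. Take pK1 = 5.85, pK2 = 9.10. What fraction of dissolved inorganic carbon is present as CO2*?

α₀ = 0.00348

α₀ = 1 / (1 + K1/[H⁺] + K1K2/[H⁺]²) = 1 / (1 + 10^+2.40 + 10^+1.55)
   = 1 / (1 + 251.19 + 35.481) = 1/287.67 = 0.003476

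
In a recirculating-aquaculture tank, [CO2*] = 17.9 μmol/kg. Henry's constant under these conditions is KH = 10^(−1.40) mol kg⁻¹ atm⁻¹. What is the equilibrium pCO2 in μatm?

pCO2 = 450 μatm

KH = 10^(−1.40) = 3.981×10^-2 mol kg⁻¹ atm⁻¹
pCO2 = [CO2*]/KH = 17.9×10^-6 / 3.981×10^-2 = 4.50×10^-4 atm = 450 μatm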